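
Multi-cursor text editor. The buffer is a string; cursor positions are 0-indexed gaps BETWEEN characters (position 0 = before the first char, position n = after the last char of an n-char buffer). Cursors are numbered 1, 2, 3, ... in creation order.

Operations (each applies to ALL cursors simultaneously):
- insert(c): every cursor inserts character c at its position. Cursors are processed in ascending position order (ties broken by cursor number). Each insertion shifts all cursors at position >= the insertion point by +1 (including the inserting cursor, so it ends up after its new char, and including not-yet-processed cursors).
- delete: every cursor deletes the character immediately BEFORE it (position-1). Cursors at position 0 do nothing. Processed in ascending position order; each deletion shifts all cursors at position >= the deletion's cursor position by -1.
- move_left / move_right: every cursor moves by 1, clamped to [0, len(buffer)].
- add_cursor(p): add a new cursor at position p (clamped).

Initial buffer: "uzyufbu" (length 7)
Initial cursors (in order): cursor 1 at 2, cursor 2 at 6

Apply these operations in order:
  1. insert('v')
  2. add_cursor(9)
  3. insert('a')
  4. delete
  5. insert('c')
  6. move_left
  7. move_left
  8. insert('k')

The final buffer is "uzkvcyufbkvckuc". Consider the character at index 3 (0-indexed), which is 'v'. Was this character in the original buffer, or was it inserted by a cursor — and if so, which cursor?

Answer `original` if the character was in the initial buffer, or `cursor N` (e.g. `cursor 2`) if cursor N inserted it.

Answer: cursor 1

Derivation:
After op 1 (insert('v')): buffer="uzvyufbvu" (len 9), cursors c1@3 c2@8, authorship ..1....2.
After op 2 (add_cursor(9)): buffer="uzvyufbvu" (len 9), cursors c1@3 c2@8 c3@9, authorship ..1....2.
After op 3 (insert('a')): buffer="uzvayufbvaua" (len 12), cursors c1@4 c2@10 c3@12, authorship ..11....22.3
After op 4 (delete): buffer="uzvyufbvu" (len 9), cursors c1@3 c2@8 c3@9, authorship ..1....2.
After op 5 (insert('c')): buffer="uzvcyufbvcuc" (len 12), cursors c1@4 c2@10 c3@12, authorship ..11....22.3
After op 6 (move_left): buffer="uzvcyufbvcuc" (len 12), cursors c1@3 c2@9 c3@11, authorship ..11....22.3
After op 7 (move_left): buffer="uzvcyufbvcuc" (len 12), cursors c1@2 c2@8 c3@10, authorship ..11....22.3
After op 8 (insert('k')): buffer="uzkvcyufbkvckuc" (len 15), cursors c1@3 c2@10 c3@13, authorship ..111....2223.3
Authorship (.=original, N=cursor N): . . 1 1 1 . . . . 2 2 2 3 . 3
Index 3: author = 1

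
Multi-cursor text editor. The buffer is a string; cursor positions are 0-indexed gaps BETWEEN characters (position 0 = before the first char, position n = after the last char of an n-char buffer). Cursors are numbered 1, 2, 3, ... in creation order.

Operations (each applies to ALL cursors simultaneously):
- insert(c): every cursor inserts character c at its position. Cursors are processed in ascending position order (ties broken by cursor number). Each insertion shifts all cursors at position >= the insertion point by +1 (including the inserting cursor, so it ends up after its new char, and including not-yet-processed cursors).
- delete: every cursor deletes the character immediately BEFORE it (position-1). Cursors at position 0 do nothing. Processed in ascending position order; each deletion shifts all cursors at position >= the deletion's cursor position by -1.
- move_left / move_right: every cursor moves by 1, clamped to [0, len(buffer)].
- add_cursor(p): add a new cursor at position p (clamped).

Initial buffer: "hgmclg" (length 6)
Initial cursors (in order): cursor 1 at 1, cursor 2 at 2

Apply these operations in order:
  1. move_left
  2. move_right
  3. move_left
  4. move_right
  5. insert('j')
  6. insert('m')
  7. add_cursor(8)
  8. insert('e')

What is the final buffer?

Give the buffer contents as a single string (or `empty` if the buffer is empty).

Answer: hjmegjmemcelg

Derivation:
After op 1 (move_left): buffer="hgmclg" (len 6), cursors c1@0 c2@1, authorship ......
After op 2 (move_right): buffer="hgmclg" (len 6), cursors c1@1 c2@2, authorship ......
After op 3 (move_left): buffer="hgmclg" (len 6), cursors c1@0 c2@1, authorship ......
After op 4 (move_right): buffer="hgmclg" (len 6), cursors c1@1 c2@2, authorship ......
After op 5 (insert('j')): buffer="hjgjmclg" (len 8), cursors c1@2 c2@4, authorship .1.2....
After op 6 (insert('m')): buffer="hjmgjmmclg" (len 10), cursors c1@3 c2@6, authorship .11.22....
After op 7 (add_cursor(8)): buffer="hjmgjmmclg" (len 10), cursors c1@3 c2@6 c3@8, authorship .11.22....
After op 8 (insert('e')): buffer="hjmegjmemcelg" (len 13), cursors c1@4 c2@8 c3@11, authorship .111.222..3..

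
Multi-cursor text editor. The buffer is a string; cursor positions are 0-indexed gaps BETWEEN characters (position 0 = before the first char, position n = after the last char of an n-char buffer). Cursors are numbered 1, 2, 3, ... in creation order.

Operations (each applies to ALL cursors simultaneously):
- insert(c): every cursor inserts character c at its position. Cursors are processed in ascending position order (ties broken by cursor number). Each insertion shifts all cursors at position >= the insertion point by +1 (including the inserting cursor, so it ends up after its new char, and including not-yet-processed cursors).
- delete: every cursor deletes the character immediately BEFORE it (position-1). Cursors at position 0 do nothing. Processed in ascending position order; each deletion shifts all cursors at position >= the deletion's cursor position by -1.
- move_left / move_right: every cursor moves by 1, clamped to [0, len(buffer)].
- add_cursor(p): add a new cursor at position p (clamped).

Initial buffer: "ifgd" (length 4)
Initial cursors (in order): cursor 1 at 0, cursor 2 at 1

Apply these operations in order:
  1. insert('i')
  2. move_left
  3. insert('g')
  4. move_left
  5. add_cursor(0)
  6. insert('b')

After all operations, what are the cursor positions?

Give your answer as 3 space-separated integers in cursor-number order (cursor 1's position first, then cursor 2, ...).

After op 1 (insert('i')): buffer="iiifgd" (len 6), cursors c1@1 c2@3, authorship 1.2...
After op 2 (move_left): buffer="iiifgd" (len 6), cursors c1@0 c2@2, authorship 1.2...
After op 3 (insert('g')): buffer="giigifgd" (len 8), cursors c1@1 c2@4, authorship 11.22...
After op 4 (move_left): buffer="giigifgd" (len 8), cursors c1@0 c2@3, authorship 11.22...
After op 5 (add_cursor(0)): buffer="giigifgd" (len 8), cursors c1@0 c3@0 c2@3, authorship 11.22...
After op 6 (insert('b')): buffer="bbgiibgifgd" (len 11), cursors c1@2 c3@2 c2@6, authorship 1311.222...

Answer: 2 6 2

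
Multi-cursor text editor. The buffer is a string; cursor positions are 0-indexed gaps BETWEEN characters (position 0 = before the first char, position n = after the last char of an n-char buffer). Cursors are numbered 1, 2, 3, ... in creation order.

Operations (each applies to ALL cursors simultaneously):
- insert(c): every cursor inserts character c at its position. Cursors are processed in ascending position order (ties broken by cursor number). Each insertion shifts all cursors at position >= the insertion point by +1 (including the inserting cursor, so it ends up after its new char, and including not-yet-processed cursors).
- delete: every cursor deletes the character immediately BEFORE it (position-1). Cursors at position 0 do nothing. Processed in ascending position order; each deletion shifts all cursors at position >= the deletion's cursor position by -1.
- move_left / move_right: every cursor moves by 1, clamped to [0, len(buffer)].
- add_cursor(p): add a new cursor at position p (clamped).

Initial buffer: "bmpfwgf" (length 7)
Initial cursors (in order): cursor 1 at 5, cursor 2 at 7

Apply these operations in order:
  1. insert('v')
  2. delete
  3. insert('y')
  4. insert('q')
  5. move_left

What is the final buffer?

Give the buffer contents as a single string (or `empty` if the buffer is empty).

After op 1 (insert('v')): buffer="bmpfwvgfv" (len 9), cursors c1@6 c2@9, authorship .....1..2
After op 2 (delete): buffer="bmpfwgf" (len 7), cursors c1@5 c2@7, authorship .......
After op 3 (insert('y')): buffer="bmpfwygfy" (len 9), cursors c1@6 c2@9, authorship .....1..2
After op 4 (insert('q')): buffer="bmpfwyqgfyq" (len 11), cursors c1@7 c2@11, authorship .....11..22
After op 5 (move_left): buffer="bmpfwyqgfyq" (len 11), cursors c1@6 c2@10, authorship .....11..22

Answer: bmpfwyqgfyq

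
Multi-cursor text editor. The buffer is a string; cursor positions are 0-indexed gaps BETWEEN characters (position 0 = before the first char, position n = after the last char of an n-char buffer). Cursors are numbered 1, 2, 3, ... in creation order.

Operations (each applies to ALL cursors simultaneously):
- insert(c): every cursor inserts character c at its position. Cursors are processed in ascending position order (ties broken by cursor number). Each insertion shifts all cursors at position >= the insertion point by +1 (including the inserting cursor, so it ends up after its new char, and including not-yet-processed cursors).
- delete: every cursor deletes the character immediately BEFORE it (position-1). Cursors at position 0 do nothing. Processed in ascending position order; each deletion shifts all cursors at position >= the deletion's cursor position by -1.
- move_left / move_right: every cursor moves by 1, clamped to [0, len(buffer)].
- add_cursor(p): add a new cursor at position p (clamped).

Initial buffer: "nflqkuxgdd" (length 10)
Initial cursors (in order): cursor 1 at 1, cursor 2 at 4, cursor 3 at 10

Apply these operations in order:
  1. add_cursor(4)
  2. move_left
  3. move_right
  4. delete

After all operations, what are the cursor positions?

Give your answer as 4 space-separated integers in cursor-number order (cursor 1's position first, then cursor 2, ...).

Answer: 0 1 6 1

Derivation:
After op 1 (add_cursor(4)): buffer="nflqkuxgdd" (len 10), cursors c1@1 c2@4 c4@4 c3@10, authorship ..........
After op 2 (move_left): buffer="nflqkuxgdd" (len 10), cursors c1@0 c2@3 c4@3 c3@9, authorship ..........
After op 3 (move_right): buffer="nflqkuxgdd" (len 10), cursors c1@1 c2@4 c4@4 c3@10, authorship ..........
After op 4 (delete): buffer="fkuxgd" (len 6), cursors c1@0 c2@1 c4@1 c3@6, authorship ......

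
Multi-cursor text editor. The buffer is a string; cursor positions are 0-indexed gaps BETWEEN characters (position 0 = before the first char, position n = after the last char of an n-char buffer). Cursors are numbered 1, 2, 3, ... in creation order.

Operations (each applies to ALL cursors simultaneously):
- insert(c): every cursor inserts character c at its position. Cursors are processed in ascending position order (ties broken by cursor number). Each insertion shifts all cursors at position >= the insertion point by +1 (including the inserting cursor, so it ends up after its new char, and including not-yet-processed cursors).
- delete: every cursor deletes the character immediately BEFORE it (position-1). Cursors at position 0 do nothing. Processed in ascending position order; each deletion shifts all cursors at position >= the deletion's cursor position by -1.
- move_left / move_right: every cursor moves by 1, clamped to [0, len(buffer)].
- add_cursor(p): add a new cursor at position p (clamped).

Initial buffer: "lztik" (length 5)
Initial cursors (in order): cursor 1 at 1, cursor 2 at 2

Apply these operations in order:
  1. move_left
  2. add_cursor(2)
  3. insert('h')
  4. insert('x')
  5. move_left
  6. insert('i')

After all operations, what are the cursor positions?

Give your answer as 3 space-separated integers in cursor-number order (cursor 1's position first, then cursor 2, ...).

After op 1 (move_left): buffer="lztik" (len 5), cursors c1@0 c2@1, authorship .....
After op 2 (add_cursor(2)): buffer="lztik" (len 5), cursors c1@0 c2@1 c3@2, authorship .....
After op 3 (insert('h')): buffer="hlhzhtik" (len 8), cursors c1@1 c2@3 c3@5, authorship 1.2.3...
After op 4 (insert('x')): buffer="hxlhxzhxtik" (len 11), cursors c1@2 c2@5 c3@8, authorship 11.22.33...
After op 5 (move_left): buffer="hxlhxzhxtik" (len 11), cursors c1@1 c2@4 c3@7, authorship 11.22.33...
After op 6 (insert('i')): buffer="hixlhixzhixtik" (len 14), cursors c1@2 c2@6 c3@10, authorship 111.222.333...

Answer: 2 6 10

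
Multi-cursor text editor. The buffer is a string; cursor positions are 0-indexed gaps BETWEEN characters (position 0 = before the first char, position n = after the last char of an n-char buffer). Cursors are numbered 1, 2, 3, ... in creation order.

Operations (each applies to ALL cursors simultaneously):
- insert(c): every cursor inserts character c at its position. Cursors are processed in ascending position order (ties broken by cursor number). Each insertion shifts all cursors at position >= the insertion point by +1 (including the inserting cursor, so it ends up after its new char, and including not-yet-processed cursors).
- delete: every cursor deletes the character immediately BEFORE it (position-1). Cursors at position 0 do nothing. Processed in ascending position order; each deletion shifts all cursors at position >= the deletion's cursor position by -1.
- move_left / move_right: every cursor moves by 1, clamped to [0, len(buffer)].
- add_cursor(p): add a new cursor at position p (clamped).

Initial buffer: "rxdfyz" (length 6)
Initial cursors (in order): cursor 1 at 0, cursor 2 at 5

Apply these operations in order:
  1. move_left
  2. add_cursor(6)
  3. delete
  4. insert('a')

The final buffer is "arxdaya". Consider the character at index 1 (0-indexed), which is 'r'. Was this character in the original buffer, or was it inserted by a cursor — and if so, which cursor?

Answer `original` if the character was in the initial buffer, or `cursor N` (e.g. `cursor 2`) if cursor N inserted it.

Answer: original

Derivation:
After op 1 (move_left): buffer="rxdfyz" (len 6), cursors c1@0 c2@4, authorship ......
After op 2 (add_cursor(6)): buffer="rxdfyz" (len 6), cursors c1@0 c2@4 c3@6, authorship ......
After op 3 (delete): buffer="rxdy" (len 4), cursors c1@0 c2@3 c3@4, authorship ....
After op 4 (insert('a')): buffer="arxdaya" (len 7), cursors c1@1 c2@5 c3@7, authorship 1...2.3
Authorship (.=original, N=cursor N): 1 . . . 2 . 3
Index 1: author = original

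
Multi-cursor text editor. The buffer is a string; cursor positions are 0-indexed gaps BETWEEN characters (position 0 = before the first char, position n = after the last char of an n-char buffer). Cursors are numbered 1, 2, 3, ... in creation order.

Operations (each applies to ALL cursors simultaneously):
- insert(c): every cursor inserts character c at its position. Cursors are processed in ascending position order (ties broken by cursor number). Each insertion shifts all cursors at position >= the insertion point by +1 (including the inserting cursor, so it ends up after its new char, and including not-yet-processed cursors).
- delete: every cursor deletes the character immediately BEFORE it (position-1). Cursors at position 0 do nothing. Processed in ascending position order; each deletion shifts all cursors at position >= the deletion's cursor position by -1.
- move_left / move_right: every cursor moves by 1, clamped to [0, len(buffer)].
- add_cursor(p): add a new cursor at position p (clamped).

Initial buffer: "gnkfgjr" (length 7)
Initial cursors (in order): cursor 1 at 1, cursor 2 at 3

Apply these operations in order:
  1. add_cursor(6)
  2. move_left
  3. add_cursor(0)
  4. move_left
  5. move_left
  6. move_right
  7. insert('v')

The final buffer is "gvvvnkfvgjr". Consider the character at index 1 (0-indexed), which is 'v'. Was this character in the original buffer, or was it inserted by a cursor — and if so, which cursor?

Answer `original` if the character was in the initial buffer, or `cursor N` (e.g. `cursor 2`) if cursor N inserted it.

Answer: cursor 1

Derivation:
After op 1 (add_cursor(6)): buffer="gnkfgjr" (len 7), cursors c1@1 c2@3 c3@6, authorship .......
After op 2 (move_left): buffer="gnkfgjr" (len 7), cursors c1@0 c2@2 c3@5, authorship .......
After op 3 (add_cursor(0)): buffer="gnkfgjr" (len 7), cursors c1@0 c4@0 c2@2 c3@5, authorship .......
After op 4 (move_left): buffer="gnkfgjr" (len 7), cursors c1@0 c4@0 c2@1 c3@4, authorship .......
After op 5 (move_left): buffer="gnkfgjr" (len 7), cursors c1@0 c2@0 c4@0 c3@3, authorship .......
After op 6 (move_right): buffer="gnkfgjr" (len 7), cursors c1@1 c2@1 c4@1 c3@4, authorship .......
After op 7 (insert('v')): buffer="gvvvnkfvgjr" (len 11), cursors c1@4 c2@4 c4@4 c3@8, authorship .124...3...
Authorship (.=original, N=cursor N): . 1 2 4 . . . 3 . . .
Index 1: author = 1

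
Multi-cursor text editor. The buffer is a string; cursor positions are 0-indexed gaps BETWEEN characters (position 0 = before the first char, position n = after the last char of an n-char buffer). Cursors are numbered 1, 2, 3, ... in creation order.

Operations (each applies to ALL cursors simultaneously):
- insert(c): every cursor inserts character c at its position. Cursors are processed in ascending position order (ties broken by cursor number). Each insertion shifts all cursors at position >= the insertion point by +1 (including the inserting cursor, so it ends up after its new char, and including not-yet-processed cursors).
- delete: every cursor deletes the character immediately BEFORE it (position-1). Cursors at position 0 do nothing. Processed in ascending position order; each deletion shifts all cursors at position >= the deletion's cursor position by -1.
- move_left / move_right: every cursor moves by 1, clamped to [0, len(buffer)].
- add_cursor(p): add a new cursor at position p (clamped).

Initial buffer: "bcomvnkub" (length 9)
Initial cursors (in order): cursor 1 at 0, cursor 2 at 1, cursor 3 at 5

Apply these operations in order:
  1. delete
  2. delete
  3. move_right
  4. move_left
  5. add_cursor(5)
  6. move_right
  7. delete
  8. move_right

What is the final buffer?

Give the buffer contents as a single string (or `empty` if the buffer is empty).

After op 1 (delete): buffer="comnkub" (len 7), cursors c1@0 c2@0 c3@3, authorship .......
After op 2 (delete): buffer="conkub" (len 6), cursors c1@0 c2@0 c3@2, authorship ......
After op 3 (move_right): buffer="conkub" (len 6), cursors c1@1 c2@1 c3@3, authorship ......
After op 4 (move_left): buffer="conkub" (len 6), cursors c1@0 c2@0 c3@2, authorship ......
After op 5 (add_cursor(5)): buffer="conkub" (len 6), cursors c1@0 c2@0 c3@2 c4@5, authorship ......
After op 6 (move_right): buffer="conkub" (len 6), cursors c1@1 c2@1 c3@3 c4@6, authorship ......
After op 7 (delete): buffer="oku" (len 3), cursors c1@0 c2@0 c3@1 c4@3, authorship ...
After op 8 (move_right): buffer="oku" (len 3), cursors c1@1 c2@1 c3@2 c4@3, authorship ...

Answer: oku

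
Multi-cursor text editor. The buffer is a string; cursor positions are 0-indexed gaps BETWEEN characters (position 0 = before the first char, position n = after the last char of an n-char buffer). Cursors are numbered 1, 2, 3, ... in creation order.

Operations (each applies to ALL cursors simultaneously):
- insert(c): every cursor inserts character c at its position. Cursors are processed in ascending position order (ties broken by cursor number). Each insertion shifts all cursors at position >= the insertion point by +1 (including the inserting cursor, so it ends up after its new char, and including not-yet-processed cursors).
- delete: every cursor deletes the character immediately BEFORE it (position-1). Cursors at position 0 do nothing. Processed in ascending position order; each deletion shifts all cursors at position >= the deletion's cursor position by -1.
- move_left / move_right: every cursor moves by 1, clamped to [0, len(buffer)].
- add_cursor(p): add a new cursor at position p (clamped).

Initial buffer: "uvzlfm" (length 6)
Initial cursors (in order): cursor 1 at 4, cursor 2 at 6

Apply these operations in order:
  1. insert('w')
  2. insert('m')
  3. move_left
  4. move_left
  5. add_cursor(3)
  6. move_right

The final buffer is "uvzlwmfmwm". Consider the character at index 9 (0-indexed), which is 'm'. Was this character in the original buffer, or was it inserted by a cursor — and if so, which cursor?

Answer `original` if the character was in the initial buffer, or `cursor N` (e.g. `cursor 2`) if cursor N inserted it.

Answer: cursor 2

Derivation:
After op 1 (insert('w')): buffer="uvzlwfmw" (len 8), cursors c1@5 c2@8, authorship ....1..2
After op 2 (insert('m')): buffer="uvzlwmfmwm" (len 10), cursors c1@6 c2@10, authorship ....11..22
After op 3 (move_left): buffer="uvzlwmfmwm" (len 10), cursors c1@5 c2@9, authorship ....11..22
After op 4 (move_left): buffer="uvzlwmfmwm" (len 10), cursors c1@4 c2@8, authorship ....11..22
After op 5 (add_cursor(3)): buffer="uvzlwmfmwm" (len 10), cursors c3@3 c1@4 c2@8, authorship ....11..22
After op 6 (move_right): buffer="uvzlwmfmwm" (len 10), cursors c3@4 c1@5 c2@9, authorship ....11..22
Authorship (.=original, N=cursor N): . . . . 1 1 . . 2 2
Index 9: author = 2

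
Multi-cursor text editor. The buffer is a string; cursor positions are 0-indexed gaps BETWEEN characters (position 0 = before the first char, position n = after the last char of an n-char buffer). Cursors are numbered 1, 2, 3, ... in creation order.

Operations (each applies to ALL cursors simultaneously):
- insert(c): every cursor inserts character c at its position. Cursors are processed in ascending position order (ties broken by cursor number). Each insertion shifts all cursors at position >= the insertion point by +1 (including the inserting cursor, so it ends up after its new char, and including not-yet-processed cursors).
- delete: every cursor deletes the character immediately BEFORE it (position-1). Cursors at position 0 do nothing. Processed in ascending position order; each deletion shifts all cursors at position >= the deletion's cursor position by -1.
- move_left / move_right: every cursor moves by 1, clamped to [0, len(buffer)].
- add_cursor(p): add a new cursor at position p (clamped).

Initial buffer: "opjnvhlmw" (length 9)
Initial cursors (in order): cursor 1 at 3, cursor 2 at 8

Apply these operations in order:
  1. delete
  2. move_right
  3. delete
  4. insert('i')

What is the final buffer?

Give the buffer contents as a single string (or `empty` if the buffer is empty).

Answer: opivhli

Derivation:
After op 1 (delete): buffer="opnvhlw" (len 7), cursors c1@2 c2@6, authorship .......
After op 2 (move_right): buffer="opnvhlw" (len 7), cursors c1@3 c2@7, authorship .......
After op 3 (delete): buffer="opvhl" (len 5), cursors c1@2 c2@5, authorship .....
After op 4 (insert('i')): buffer="opivhli" (len 7), cursors c1@3 c2@7, authorship ..1...2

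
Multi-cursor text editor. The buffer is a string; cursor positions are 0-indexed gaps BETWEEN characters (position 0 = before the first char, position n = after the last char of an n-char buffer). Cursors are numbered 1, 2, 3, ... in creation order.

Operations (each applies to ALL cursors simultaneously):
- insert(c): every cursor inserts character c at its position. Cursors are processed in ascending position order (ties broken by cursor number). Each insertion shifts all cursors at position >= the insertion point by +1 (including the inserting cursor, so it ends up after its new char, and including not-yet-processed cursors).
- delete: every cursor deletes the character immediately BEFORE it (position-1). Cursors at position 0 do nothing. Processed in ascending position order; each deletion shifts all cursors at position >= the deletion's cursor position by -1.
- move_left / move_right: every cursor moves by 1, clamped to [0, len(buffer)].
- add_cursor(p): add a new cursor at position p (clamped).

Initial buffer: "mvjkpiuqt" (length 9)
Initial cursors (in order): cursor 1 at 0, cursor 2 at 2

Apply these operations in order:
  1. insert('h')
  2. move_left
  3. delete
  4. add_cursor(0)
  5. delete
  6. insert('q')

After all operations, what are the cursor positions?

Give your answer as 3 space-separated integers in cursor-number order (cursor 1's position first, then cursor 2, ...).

Answer: 2 4 2

Derivation:
After op 1 (insert('h')): buffer="hmvhjkpiuqt" (len 11), cursors c1@1 c2@4, authorship 1..2.......
After op 2 (move_left): buffer="hmvhjkpiuqt" (len 11), cursors c1@0 c2@3, authorship 1..2.......
After op 3 (delete): buffer="hmhjkpiuqt" (len 10), cursors c1@0 c2@2, authorship 1.2.......
After op 4 (add_cursor(0)): buffer="hmhjkpiuqt" (len 10), cursors c1@0 c3@0 c2@2, authorship 1.2.......
After op 5 (delete): buffer="hhjkpiuqt" (len 9), cursors c1@0 c3@0 c2@1, authorship 12.......
After op 6 (insert('q')): buffer="qqhqhjkpiuqt" (len 12), cursors c1@2 c3@2 c2@4, authorship 13122.......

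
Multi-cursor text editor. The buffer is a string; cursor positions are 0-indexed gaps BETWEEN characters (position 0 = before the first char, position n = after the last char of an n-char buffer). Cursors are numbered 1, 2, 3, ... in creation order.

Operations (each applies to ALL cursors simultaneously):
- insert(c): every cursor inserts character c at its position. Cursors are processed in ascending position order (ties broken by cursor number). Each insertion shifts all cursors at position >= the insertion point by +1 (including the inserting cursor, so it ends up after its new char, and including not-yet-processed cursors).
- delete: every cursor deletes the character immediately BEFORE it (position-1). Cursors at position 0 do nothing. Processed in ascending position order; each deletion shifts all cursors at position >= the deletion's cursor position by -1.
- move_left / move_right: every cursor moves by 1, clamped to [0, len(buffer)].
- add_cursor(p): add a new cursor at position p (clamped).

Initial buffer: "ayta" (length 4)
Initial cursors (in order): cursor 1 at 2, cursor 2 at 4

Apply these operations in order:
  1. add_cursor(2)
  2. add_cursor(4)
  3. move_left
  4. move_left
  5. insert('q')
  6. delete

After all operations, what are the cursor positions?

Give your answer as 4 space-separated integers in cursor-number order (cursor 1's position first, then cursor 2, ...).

After op 1 (add_cursor(2)): buffer="ayta" (len 4), cursors c1@2 c3@2 c2@4, authorship ....
After op 2 (add_cursor(4)): buffer="ayta" (len 4), cursors c1@2 c3@2 c2@4 c4@4, authorship ....
After op 3 (move_left): buffer="ayta" (len 4), cursors c1@1 c3@1 c2@3 c4@3, authorship ....
After op 4 (move_left): buffer="ayta" (len 4), cursors c1@0 c3@0 c2@2 c4@2, authorship ....
After op 5 (insert('q')): buffer="qqayqqta" (len 8), cursors c1@2 c3@2 c2@6 c4@6, authorship 13..24..
After op 6 (delete): buffer="ayta" (len 4), cursors c1@0 c3@0 c2@2 c4@2, authorship ....

Answer: 0 2 0 2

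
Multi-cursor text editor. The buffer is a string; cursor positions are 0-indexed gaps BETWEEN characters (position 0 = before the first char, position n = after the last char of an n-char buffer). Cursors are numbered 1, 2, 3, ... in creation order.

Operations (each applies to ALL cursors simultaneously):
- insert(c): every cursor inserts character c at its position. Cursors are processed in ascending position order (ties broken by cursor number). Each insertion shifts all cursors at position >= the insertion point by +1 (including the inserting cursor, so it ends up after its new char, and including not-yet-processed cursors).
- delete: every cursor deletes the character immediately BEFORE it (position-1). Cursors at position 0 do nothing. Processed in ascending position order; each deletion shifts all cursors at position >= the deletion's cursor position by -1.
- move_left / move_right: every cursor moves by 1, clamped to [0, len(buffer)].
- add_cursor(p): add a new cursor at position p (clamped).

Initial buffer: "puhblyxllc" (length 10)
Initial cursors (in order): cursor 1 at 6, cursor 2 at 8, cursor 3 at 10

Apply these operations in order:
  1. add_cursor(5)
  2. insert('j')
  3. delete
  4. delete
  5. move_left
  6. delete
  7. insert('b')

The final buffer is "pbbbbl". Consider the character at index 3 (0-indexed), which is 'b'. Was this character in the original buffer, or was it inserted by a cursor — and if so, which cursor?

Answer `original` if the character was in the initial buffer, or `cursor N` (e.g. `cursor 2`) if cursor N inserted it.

Answer: cursor 3

Derivation:
After op 1 (add_cursor(5)): buffer="puhblyxllc" (len 10), cursors c4@5 c1@6 c2@8 c3@10, authorship ..........
After op 2 (insert('j')): buffer="puhbljyjxljlcj" (len 14), cursors c4@6 c1@8 c2@11 c3@14, authorship .....4.1..2..3
After op 3 (delete): buffer="puhblyxllc" (len 10), cursors c4@5 c1@6 c2@8 c3@10, authorship ..........
After op 4 (delete): buffer="puhbxl" (len 6), cursors c1@4 c4@4 c2@5 c3@6, authorship ......
After op 5 (move_left): buffer="puhbxl" (len 6), cursors c1@3 c4@3 c2@4 c3@5, authorship ......
After op 6 (delete): buffer="pl" (len 2), cursors c1@1 c2@1 c3@1 c4@1, authorship ..
After op 7 (insert('b')): buffer="pbbbbl" (len 6), cursors c1@5 c2@5 c3@5 c4@5, authorship .1234.
Authorship (.=original, N=cursor N): . 1 2 3 4 .
Index 3: author = 3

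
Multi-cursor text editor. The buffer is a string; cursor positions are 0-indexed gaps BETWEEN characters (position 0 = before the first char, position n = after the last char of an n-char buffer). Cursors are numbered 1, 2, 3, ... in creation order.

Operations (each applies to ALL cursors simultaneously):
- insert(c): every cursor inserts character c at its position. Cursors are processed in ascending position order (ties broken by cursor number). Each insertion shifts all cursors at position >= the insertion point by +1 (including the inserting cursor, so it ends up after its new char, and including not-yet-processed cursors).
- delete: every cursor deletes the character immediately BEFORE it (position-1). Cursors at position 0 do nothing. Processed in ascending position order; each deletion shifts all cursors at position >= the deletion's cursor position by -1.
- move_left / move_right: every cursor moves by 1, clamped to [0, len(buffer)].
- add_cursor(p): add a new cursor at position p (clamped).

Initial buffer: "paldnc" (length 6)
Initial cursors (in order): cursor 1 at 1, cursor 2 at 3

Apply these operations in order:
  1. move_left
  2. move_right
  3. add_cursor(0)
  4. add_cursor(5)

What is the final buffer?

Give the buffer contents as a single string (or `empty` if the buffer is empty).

After op 1 (move_left): buffer="paldnc" (len 6), cursors c1@0 c2@2, authorship ......
After op 2 (move_right): buffer="paldnc" (len 6), cursors c1@1 c2@3, authorship ......
After op 3 (add_cursor(0)): buffer="paldnc" (len 6), cursors c3@0 c1@1 c2@3, authorship ......
After op 4 (add_cursor(5)): buffer="paldnc" (len 6), cursors c3@0 c1@1 c2@3 c4@5, authorship ......

Answer: paldnc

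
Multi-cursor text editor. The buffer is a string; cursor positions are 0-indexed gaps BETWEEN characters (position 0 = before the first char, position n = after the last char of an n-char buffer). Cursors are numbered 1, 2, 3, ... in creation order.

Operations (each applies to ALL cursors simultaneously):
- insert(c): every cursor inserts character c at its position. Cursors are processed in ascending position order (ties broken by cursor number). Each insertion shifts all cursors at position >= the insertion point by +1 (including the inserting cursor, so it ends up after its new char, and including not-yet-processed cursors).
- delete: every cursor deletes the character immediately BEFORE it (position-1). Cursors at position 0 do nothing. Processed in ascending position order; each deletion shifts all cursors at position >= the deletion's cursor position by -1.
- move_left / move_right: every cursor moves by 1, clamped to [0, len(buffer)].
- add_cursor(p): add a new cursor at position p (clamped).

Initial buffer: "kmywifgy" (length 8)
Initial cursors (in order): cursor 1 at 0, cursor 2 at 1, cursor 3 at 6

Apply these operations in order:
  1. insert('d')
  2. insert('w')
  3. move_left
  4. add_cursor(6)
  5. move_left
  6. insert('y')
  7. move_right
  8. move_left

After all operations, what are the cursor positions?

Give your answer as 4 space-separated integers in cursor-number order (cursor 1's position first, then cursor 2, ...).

After op 1 (insert('d')): buffer="dkdmywifdgy" (len 11), cursors c1@1 c2@3 c3@9, authorship 1.2.....3..
After op 2 (insert('w')): buffer="dwkdwmywifdwgy" (len 14), cursors c1@2 c2@5 c3@12, authorship 11.22.....33..
After op 3 (move_left): buffer="dwkdwmywifdwgy" (len 14), cursors c1@1 c2@4 c3@11, authorship 11.22.....33..
After op 4 (add_cursor(6)): buffer="dwkdwmywifdwgy" (len 14), cursors c1@1 c2@4 c4@6 c3@11, authorship 11.22.....33..
After op 5 (move_left): buffer="dwkdwmywifdwgy" (len 14), cursors c1@0 c2@3 c4@5 c3@10, authorship 11.22.....33..
After op 6 (insert('y')): buffer="ydwkydwymywifydwgy" (len 18), cursors c1@1 c2@5 c4@8 c3@14, authorship 111.2224.....333..
After op 7 (move_right): buffer="ydwkydwymywifydwgy" (len 18), cursors c1@2 c2@6 c4@9 c3@15, authorship 111.2224.....333..
After op 8 (move_left): buffer="ydwkydwymywifydwgy" (len 18), cursors c1@1 c2@5 c4@8 c3@14, authorship 111.2224.....333..

Answer: 1 5 14 8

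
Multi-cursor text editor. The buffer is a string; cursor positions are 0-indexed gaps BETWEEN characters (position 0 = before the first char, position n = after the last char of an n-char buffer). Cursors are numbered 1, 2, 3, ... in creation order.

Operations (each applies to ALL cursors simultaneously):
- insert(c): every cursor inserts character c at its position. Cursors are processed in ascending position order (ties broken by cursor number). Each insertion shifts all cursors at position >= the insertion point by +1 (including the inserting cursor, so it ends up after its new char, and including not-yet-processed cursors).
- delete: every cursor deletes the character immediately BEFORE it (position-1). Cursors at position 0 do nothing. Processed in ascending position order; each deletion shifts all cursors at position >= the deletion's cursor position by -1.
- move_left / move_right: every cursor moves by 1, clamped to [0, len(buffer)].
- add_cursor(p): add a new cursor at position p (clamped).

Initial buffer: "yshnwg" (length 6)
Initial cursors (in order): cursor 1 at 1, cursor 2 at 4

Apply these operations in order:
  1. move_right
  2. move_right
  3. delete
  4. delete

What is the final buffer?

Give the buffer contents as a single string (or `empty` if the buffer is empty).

Answer: yn

Derivation:
After op 1 (move_right): buffer="yshnwg" (len 6), cursors c1@2 c2@5, authorship ......
After op 2 (move_right): buffer="yshnwg" (len 6), cursors c1@3 c2@6, authorship ......
After op 3 (delete): buffer="ysnw" (len 4), cursors c1@2 c2@4, authorship ....
After op 4 (delete): buffer="yn" (len 2), cursors c1@1 c2@2, authorship ..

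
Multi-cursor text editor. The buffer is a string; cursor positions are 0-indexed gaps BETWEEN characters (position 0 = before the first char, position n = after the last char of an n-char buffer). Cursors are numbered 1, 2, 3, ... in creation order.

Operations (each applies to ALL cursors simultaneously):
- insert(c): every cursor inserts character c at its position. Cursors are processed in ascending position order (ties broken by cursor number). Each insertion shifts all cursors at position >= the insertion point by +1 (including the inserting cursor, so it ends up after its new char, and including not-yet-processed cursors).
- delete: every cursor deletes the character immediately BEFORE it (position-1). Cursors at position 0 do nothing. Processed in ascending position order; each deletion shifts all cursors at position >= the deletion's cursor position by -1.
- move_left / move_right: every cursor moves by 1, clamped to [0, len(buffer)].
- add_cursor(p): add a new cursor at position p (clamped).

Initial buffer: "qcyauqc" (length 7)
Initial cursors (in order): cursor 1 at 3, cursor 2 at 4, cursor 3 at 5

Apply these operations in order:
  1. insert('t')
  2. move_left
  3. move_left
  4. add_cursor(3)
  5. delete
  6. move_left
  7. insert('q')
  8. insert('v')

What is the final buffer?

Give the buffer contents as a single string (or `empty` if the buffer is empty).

After op 1 (insert('t')): buffer="qcytatutqc" (len 10), cursors c1@4 c2@6 c3@8, authorship ...1.2.3..
After op 2 (move_left): buffer="qcytatutqc" (len 10), cursors c1@3 c2@5 c3@7, authorship ...1.2.3..
After op 3 (move_left): buffer="qcytatutqc" (len 10), cursors c1@2 c2@4 c3@6, authorship ...1.2.3..
After op 4 (add_cursor(3)): buffer="qcytatutqc" (len 10), cursors c1@2 c4@3 c2@4 c3@6, authorship ...1.2.3..
After op 5 (delete): buffer="qautqc" (len 6), cursors c1@1 c2@1 c4@1 c3@2, authorship ...3..
After op 6 (move_left): buffer="qautqc" (len 6), cursors c1@0 c2@0 c4@0 c3@1, authorship ...3..
After op 7 (insert('q')): buffer="qqqqqautqc" (len 10), cursors c1@3 c2@3 c4@3 c3@5, authorship 124.3..3..
After op 8 (insert('v')): buffer="qqqvvvqqvautqc" (len 14), cursors c1@6 c2@6 c4@6 c3@9, authorship 124124.33..3..

Answer: qqqvvvqqvautqc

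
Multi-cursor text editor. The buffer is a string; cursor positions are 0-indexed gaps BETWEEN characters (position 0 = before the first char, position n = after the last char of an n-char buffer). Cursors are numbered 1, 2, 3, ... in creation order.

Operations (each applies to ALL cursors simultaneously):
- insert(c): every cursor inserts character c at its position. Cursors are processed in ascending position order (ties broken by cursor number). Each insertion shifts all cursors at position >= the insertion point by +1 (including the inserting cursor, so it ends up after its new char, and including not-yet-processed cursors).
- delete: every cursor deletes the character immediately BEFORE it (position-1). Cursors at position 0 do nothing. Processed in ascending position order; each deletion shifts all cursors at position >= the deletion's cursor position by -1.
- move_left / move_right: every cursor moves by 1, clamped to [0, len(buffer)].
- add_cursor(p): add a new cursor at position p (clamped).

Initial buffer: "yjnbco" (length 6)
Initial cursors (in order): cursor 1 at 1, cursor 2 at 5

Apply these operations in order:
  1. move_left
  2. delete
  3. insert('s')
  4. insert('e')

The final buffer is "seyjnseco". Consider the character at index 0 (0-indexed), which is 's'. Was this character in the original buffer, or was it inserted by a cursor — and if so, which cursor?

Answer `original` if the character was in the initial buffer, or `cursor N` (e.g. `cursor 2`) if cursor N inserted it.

Answer: cursor 1

Derivation:
After op 1 (move_left): buffer="yjnbco" (len 6), cursors c1@0 c2@4, authorship ......
After op 2 (delete): buffer="yjnco" (len 5), cursors c1@0 c2@3, authorship .....
After op 3 (insert('s')): buffer="syjnsco" (len 7), cursors c1@1 c2@5, authorship 1...2..
After op 4 (insert('e')): buffer="seyjnseco" (len 9), cursors c1@2 c2@7, authorship 11...22..
Authorship (.=original, N=cursor N): 1 1 . . . 2 2 . .
Index 0: author = 1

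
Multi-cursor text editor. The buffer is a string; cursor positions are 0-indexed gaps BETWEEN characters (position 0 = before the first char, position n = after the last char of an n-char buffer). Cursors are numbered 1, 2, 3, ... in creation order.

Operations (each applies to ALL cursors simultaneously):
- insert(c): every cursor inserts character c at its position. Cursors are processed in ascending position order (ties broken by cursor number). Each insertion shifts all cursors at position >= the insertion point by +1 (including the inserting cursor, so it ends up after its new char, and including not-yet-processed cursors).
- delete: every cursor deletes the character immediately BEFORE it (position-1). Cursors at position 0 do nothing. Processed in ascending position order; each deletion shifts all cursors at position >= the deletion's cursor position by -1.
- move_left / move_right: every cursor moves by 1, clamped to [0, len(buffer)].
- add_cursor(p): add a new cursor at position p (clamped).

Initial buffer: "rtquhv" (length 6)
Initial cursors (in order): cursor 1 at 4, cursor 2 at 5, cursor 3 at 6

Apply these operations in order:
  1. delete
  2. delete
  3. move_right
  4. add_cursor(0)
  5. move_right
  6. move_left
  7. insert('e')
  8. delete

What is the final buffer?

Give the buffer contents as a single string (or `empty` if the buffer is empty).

Answer: empty

Derivation:
After op 1 (delete): buffer="rtq" (len 3), cursors c1@3 c2@3 c3@3, authorship ...
After op 2 (delete): buffer="" (len 0), cursors c1@0 c2@0 c3@0, authorship 
After op 3 (move_right): buffer="" (len 0), cursors c1@0 c2@0 c3@0, authorship 
After op 4 (add_cursor(0)): buffer="" (len 0), cursors c1@0 c2@0 c3@0 c4@0, authorship 
After op 5 (move_right): buffer="" (len 0), cursors c1@0 c2@0 c3@0 c4@0, authorship 
After op 6 (move_left): buffer="" (len 0), cursors c1@0 c2@0 c3@0 c4@0, authorship 
After op 7 (insert('e')): buffer="eeee" (len 4), cursors c1@4 c2@4 c3@4 c4@4, authorship 1234
After op 8 (delete): buffer="" (len 0), cursors c1@0 c2@0 c3@0 c4@0, authorship 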